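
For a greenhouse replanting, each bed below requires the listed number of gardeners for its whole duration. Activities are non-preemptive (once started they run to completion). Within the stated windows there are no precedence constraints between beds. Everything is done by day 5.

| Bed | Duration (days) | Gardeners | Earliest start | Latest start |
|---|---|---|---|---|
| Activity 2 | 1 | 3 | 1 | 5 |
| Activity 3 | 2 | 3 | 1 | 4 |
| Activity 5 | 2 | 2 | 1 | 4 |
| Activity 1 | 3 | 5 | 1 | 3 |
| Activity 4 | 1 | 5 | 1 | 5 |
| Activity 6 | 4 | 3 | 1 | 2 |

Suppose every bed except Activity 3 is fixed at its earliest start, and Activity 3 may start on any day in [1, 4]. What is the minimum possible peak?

18

Activity 3@1: d1:21  d2:13  d3:8  d4:3  d5:0 → peak 21
Activity 3@2: d1:18  d2:13  d3:11  d4:3  d5:0 → peak 18
Activity 3@3: d1:18  d2:10  d3:11  d4:6  d5:0 → peak 18
Activity 3@4: d1:18  d2:10  d3:8  d4:6  d5:3 → peak 18
Best is Activity 3@2, peak 18.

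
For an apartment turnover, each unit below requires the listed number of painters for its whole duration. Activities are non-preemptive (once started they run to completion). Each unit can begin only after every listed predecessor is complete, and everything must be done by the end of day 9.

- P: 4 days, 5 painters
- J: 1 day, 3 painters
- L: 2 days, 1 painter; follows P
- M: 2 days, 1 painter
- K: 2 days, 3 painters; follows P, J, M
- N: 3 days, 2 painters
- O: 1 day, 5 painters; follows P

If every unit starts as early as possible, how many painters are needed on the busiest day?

11

Early-start schedule: P@1, J@1, L@5, M@1, K@5, N@1, O@5.
Load per day: day 1: 11, day 2: 8, day 3: 7, day 4: 5, day 5: 9, day 6: 4, day 7: 0, day 8: 0, day 9: 0.
Peak is 11.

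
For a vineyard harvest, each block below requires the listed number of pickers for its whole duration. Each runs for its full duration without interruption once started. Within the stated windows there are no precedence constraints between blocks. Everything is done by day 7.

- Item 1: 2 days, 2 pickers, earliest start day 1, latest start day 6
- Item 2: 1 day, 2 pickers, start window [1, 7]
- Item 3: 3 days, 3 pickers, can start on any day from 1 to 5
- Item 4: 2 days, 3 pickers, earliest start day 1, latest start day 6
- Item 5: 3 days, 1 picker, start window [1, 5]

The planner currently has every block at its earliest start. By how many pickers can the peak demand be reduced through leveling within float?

7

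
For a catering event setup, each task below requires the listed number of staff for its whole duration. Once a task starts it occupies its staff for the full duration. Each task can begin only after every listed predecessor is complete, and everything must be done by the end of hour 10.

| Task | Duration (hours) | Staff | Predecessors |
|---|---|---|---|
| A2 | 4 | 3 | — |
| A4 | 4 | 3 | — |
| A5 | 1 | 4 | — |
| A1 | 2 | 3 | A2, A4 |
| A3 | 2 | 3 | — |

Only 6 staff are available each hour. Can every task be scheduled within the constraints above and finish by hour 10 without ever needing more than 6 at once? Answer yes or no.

yes

Schedule A2@1, A4@1, A5@5, A1@6, A3@6: h1:6  h2:6  h3:6  h4:6  h5:4  h6:6  h7:6  h8:0  h9:0  h10:0 — peak 6 ≤ 6.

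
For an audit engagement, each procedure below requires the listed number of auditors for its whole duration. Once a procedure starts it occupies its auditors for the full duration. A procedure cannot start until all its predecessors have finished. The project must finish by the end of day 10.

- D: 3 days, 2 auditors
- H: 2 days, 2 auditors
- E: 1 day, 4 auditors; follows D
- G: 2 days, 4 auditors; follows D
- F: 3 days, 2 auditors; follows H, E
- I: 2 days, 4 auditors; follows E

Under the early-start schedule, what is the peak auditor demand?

10

Early-start schedule: D@1, H@1, E@4, G@4, F@5, I@5.
Load per day: day 1: 4, day 2: 4, day 3: 2, day 4: 8, day 5: 10, day 6: 6, day 7: 2, day 8: 0, day 9: 0, day 10: 0.
Peak is 10.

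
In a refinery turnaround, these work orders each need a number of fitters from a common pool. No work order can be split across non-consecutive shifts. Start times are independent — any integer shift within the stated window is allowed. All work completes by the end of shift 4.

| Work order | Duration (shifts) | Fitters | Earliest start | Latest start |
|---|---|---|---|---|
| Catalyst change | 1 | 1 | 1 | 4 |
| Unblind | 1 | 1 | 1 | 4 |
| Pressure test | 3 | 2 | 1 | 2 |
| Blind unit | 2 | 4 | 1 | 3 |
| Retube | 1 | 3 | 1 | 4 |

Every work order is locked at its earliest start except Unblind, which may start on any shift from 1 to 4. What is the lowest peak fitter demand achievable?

10

Unblind@1: s1:11  s2:6  s3:2  s4:0 → peak 11
Unblind@2: s1:10  s2:7  s3:2  s4:0 → peak 10
Unblind@3: s1:10  s2:6  s3:3  s4:0 → peak 10
Unblind@4: s1:10  s2:6  s3:2  s4:1 → peak 10
Best is Unblind@2, peak 10.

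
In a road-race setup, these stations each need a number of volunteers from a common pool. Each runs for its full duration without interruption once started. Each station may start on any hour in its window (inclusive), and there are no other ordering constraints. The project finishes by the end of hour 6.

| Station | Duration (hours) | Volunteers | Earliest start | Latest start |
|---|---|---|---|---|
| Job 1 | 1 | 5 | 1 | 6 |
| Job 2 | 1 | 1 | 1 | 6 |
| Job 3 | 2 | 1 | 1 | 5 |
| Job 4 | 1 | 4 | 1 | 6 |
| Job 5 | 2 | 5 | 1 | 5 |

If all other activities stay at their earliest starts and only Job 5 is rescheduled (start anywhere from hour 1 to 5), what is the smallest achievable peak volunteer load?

11

Job 5@1: h1:16  h2:6  h3:0  h4:0  h5:0  h6:0 → peak 16
Job 5@2: h1:11  h2:6  h3:5  h4:0  h5:0  h6:0 → peak 11
Job 5@3: h1:11  h2:1  h3:5  h4:5  h5:0  h6:0 → peak 11
Job 5@4: h1:11  h2:1  h3:0  h4:5  h5:5  h6:0 → peak 11
Job 5@5: h1:11  h2:1  h3:0  h4:0  h5:5  h6:5 → peak 11
Best is Job 5@2, peak 11.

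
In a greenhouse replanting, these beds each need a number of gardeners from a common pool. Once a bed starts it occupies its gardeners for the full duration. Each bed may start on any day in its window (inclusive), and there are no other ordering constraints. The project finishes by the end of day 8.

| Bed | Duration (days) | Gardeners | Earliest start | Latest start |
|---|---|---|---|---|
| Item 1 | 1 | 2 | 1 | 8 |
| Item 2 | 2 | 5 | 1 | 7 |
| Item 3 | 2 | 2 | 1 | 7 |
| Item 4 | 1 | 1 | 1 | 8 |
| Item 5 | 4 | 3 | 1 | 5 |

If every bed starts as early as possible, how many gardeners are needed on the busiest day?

13

Early-start schedule: Item 1@1, Item 2@1, Item 3@1, Item 4@1, Item 5@1.
Load per day: day 1: 13, day 2: 10, day 3: 3, day 4: 3, day 5: 0, day 6: 0, day 7: 0, day 8: 0.
Peak is 13.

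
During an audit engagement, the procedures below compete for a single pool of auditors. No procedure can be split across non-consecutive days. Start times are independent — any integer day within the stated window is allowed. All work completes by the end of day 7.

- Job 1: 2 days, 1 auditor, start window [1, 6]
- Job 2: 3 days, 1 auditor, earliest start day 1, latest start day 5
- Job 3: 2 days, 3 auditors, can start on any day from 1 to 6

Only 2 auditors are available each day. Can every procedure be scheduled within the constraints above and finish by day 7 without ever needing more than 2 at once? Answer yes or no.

no

The minimum achievable peak is 3; 2 < 3, so no feasible schedule stays within the cap.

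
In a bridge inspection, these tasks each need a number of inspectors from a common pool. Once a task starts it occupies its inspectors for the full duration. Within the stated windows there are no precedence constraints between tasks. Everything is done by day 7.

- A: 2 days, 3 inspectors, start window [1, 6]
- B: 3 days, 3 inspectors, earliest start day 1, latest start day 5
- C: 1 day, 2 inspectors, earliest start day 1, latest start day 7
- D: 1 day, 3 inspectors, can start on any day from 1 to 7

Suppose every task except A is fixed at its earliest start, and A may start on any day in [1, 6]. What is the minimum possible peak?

A@1: d1:11  d2:6  d3:3  d4:0  d5:0  d6:0  d7:0 → peak 11
A@2: d1:8  d2:6  d3:6  d4:0  d5:0  d6:0  d7:0 → peak 8
A@3: d1:8  d2:3  d3:6  d4:3  d5:0  d6:0  d7:0 → peak 8
A@4: d1:8  d2:3  d3:3  d4:3  d5:3  d6:0  d7:0 → peak 8
A@5: d1:8  d2:3  d3:3  d4:0  d5:3  d6:3  d7:0 → peak 8
A@6: d1:8  d2:3  d3:3  d4:0  d5:0  d6:3  d7:3 → peak 8
Best is A@2, peak 8.

8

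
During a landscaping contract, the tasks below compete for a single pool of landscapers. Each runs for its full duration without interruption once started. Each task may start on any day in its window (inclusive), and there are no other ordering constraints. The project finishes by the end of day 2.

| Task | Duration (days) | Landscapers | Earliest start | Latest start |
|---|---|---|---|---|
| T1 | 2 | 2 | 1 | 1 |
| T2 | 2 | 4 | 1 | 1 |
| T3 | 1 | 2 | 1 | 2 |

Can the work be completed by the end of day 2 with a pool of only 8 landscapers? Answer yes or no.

Schedule T1@1, T2@1, T3@1: d1:8  d2:6 — peak 8 ≤ 8.

yes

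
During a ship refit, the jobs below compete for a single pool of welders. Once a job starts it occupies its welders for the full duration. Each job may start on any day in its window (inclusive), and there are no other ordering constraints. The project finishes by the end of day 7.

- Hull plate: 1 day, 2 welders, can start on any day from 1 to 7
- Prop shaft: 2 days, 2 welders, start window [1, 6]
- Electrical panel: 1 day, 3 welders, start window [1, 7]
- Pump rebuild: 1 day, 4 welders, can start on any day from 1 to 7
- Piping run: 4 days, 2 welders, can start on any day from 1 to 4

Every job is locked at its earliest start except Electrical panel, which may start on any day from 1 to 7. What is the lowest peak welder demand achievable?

10

Electrical panel@1: d1:13  d2:4  d3:2  d4:2  d5:0  d6:0  d7:0 → peak 13
Electrical panel@2: d1:10  d2:7  d3:2  d4:2  d5:0  d6:0  d7:0 → peak 10
Electrical panel@3: d1:10  d2:4  d3:5  d4:2  d5:0  d6:0  d7:0 → peak 10
Electrical panel@4: d1:10  d2:4  d3:2  d4:5  d5:0  d6:0  d7:0 → peak 10
Electrical panel@5: d1:10  d2:4  d3:2  d4:2  d5:3  d6:0  d7:0 → peak 10
Electrical panel@6: d1:10  d2:4  d3:2  d4:2  d5:0  d6:3  d7:0 → peak 10
Electrical panel@7: d1:10  d2:4  d3:2  d4:2  d5:0  d6:0  d7:3 → peak 10
Best is Electrical panel@2, peak 10.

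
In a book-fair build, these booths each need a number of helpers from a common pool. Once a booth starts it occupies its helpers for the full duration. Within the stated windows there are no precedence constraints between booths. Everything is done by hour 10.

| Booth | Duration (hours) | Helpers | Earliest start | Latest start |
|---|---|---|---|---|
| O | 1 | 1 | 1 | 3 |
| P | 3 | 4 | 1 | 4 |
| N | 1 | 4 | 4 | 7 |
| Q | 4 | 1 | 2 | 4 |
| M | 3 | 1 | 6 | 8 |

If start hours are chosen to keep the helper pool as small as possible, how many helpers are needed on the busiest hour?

5

Schedule O@1, P@1, N@4, Q@2, M@6: h1:5  h2:5  h3:5  h4:5  h5:1  h6:1  h7:1  h8:1  h9:0  h10:0 — peak 5.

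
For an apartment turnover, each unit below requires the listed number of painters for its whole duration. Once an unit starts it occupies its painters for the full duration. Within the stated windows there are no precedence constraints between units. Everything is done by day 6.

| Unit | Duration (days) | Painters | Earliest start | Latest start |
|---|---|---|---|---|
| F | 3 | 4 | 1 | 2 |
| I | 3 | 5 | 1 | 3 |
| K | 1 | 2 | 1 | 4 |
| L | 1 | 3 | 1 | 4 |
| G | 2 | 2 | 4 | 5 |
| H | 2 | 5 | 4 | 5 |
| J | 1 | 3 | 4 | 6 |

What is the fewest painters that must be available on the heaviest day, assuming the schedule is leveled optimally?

Early-start (F@1, I@1, K@1, L@1, G@4, H@4, J@4) gives peak 14: d1:14  d2:9  d3:9  d4:10  d5:7  d6:0.
Shift K→4, L→4, H→5, J→6.
Schedule F@1, I@1, K@4, L@4, G@4, H@5, J@6: d1:9  d2:9  d3:9  d4:7  d5:7  d6:8 — peak 9.
Total painter-days = 49 over 6 days ⇒ peak ≥ ⌈49/6⌉ = 9, so 9 is optimal.

9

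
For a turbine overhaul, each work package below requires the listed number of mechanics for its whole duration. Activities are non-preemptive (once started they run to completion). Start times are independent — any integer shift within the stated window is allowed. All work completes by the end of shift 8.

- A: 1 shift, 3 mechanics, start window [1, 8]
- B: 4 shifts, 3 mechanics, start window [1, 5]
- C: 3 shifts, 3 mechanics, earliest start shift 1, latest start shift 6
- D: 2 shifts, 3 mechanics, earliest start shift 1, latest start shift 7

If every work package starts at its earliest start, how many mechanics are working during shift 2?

At early start, shift 2 has: B, C, D.
Demand: 3 + 3 + 3 = 9.

9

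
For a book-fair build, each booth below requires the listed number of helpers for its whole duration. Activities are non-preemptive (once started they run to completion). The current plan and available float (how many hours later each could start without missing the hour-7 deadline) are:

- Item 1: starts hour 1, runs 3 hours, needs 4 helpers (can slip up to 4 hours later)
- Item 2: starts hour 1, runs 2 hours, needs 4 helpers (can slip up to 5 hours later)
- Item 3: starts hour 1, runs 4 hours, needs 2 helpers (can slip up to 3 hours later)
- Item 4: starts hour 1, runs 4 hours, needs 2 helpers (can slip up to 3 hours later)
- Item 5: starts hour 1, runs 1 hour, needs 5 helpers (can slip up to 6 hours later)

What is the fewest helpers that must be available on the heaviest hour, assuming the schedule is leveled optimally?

Early-start (Item 1@1, Item 2@1, Item 3@1, Item 4@1, Item 5@1) gives peak 17: h1:17  h2:12  h3:8  h4:4  h5:0  h6:0  h7:0.
Shift Item 2→5, Item 4→4, Item 5→7.
Schedule Item 1@1, Item 2@5, Item 3@1, Item 4@4, Item 5@7: h1:6  h2:6  h3:6  h4:4  h5:6  h6:6  h7:7 — peak 7.

7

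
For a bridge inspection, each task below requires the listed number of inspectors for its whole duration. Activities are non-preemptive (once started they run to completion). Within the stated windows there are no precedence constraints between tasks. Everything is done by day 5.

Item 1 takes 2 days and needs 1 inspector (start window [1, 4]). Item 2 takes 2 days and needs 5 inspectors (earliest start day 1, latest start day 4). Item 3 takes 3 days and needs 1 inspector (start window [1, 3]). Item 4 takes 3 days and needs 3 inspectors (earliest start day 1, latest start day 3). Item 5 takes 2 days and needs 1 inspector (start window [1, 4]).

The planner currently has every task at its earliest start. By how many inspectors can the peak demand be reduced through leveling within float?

5

Early-start peak: d1:11  d2:11  d3:4  d4:0  d5:0 ⇒ 11.
Leveled (Item 1@1, Item 2@1, Item 3@3, Item 4@3, Item 5@3): d1:6  d2:6  d3:5  d4:5  d5:4 ⇒ 6.
Reduction 11 − 6 = 5.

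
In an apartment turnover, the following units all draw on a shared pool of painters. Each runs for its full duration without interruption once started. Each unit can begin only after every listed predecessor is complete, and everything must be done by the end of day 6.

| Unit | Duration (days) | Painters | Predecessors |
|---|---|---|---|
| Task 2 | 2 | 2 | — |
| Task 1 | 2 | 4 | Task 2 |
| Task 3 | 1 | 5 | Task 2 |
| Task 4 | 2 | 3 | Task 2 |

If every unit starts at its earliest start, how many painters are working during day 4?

At early start, day 4 has: Task 1, Task 4.
Demand: 4 + 3 = 7.

7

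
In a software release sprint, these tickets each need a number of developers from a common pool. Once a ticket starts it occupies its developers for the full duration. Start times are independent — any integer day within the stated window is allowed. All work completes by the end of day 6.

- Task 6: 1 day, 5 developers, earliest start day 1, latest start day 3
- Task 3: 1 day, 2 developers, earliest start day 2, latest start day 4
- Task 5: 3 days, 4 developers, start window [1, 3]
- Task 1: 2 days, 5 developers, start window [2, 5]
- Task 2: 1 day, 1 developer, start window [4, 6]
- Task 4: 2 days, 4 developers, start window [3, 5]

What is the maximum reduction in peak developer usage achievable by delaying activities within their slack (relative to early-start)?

5

Early-start peak: d1:9  d2:11  d3:13  d4:5  d5:0  d6:0 ⇒ 13.
Leveled (Task 6@1, Task 3@2, Task 5@2, Task 1@5, Task 2@5, Task 4@3): d1:5  d2:6  d3:8  d4:8  d5:6  d6:5 ⇒ 8.
Reduction 13 − 8 = 5.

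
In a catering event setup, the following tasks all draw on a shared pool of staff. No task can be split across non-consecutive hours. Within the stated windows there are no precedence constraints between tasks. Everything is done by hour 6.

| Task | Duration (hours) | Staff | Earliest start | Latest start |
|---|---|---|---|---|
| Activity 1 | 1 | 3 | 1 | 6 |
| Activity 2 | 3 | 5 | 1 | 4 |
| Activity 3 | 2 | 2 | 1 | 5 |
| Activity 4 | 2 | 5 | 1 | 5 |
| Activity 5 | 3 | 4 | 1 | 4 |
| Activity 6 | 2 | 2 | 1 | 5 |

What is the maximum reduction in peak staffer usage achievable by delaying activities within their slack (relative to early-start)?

Early-start peak: h1:21  h2:18  h3:9  h4:0  h5:0  h6:0 ⇒ 21.
Leveled (Activity 1@1, Activity 2@1, Activity 3@2, Activity 4@4, Activity 5@4, Activity 6@2): h1:8  h2:9  h3:9  h4:9  h5:9  h6:4 ⇒ 9.
Reduction 21 − 9 = 12.

12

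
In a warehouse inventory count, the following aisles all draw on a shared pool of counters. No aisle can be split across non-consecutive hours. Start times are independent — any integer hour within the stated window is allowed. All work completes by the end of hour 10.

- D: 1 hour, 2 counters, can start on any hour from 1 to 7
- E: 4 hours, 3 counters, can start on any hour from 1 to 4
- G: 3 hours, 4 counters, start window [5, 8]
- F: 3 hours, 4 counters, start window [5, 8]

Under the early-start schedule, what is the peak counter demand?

8

Early-start schedule: D@1, E@1, G@5, F@5.
Load per hour: hour 1: 5, hour 2: 3, hour 3: 3, hour 4: 3, hour 5: 8, hour 6: 8, hour 7: 8, hour 8: 0, hour 9: 0, hour 10: 0.
Peak is 8.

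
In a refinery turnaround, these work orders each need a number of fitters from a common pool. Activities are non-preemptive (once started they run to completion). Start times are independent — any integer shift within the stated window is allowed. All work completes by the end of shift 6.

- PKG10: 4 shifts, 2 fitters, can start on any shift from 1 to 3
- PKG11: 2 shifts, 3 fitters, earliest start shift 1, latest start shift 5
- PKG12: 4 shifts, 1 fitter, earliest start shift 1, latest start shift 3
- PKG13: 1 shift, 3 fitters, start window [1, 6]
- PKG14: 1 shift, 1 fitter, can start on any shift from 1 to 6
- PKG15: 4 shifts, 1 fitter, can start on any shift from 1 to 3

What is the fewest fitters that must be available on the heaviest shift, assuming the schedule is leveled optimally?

5

Early-start (PKG10@1, PKG11@1, PKG12@1, PKG13@1, PKG14@1, PKG15@1) gives peak 11: s1:11  s2:7  s3:4  s4:4  s5:0  s6:0.
Shift PKG12→3, PKG13→5, PKG14→3, PKG15→3.
Schedule PKG10@1, PKG11@1, PKG12@3, PKG13@5, PKG14@3, PKG15@3: s1:5  s2:5  s3:5  s4:4  s5:5  s6:2 — peak 5.
Total fitter-shifts = 26 over 6 shifts ⇒ peak ≥ ⌈26/6⌉ = 5, so 5 is optimal.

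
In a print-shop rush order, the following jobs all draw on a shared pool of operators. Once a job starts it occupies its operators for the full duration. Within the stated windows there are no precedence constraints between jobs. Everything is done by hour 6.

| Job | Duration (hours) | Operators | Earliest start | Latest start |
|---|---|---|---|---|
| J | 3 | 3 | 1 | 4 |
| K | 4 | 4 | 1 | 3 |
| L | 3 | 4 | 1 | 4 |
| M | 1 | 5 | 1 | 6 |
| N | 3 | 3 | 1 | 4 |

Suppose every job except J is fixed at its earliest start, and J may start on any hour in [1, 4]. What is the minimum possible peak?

16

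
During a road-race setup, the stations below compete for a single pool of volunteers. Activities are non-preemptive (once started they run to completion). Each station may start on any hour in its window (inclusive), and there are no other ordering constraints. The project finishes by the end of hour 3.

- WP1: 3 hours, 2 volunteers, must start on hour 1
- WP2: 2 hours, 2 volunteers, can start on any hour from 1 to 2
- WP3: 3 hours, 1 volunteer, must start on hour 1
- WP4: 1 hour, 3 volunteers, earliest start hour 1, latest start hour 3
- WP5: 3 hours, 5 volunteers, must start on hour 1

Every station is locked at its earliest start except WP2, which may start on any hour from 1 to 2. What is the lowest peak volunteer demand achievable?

11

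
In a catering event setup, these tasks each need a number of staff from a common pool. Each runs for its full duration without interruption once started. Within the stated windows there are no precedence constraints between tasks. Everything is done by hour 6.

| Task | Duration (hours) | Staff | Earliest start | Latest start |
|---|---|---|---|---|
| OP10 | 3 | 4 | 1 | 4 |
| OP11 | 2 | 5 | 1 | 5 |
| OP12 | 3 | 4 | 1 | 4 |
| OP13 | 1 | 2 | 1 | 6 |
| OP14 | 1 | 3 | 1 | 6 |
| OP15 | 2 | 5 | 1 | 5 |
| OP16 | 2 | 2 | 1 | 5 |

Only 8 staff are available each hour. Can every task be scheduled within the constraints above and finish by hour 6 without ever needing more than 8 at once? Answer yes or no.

no

Total staffer-hours = 53; over 6 hours the average is 53/6 > 8, so some hour must exceed 8.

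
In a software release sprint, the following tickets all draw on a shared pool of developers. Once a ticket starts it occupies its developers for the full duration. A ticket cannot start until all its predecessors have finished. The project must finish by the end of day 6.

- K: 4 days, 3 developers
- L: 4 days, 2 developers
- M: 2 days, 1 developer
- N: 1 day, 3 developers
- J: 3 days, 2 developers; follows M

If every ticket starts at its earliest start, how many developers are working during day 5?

At early start, day 5 has: J.
Demand: 2 = 2.

2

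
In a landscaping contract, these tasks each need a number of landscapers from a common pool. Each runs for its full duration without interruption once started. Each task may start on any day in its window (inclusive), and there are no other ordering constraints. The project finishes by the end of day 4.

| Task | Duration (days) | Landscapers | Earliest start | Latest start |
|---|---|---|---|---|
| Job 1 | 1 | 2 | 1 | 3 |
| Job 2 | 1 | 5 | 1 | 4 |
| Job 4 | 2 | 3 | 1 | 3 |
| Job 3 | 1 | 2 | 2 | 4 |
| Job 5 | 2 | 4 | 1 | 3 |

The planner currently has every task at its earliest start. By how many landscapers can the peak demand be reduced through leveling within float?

7

Early-start peak: d1:14  d2:9  d3:0  d4:0 ⇒ 14.
Leveled (Job 1@1, Job 2@1, Job 4@2, Job 3@2, Job 5@3): d1:7  d2:5  d3:7  d4:4 ⇒ 7.
Reduction 14 − 7 = 7.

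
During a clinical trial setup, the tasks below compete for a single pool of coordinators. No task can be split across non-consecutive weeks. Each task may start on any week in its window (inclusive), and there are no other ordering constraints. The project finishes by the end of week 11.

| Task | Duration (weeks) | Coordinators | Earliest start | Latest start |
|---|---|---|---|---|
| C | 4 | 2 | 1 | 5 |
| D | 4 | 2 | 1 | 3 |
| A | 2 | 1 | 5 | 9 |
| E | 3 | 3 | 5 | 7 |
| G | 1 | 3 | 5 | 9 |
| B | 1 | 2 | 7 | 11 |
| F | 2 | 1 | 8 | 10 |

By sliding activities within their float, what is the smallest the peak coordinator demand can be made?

Early-start (C@1, D@1, A@5, E@5, G@5, B@7, F@8) gives peak 7: w1:4  w2:4  w3:4  w4:4  w5:7  w6:4  w7:5  w8:1  w9:1  w10:0  w11:0.
Shift G→8, B→9.
Schedule C@1, D@1, A@5, E@5, G@8, B@9, F@8: w1:4  w2:4  w3:4  w4:4  w5:4  w6:4  w7:3  w8:4  w9:3  w10:0  w11:0 — peak 4.
Total coordinator-weeks = 34 over 11 weeks ⇒ peak ≥ ⌈34/11⌉ = 4, so 4 is optimal.

4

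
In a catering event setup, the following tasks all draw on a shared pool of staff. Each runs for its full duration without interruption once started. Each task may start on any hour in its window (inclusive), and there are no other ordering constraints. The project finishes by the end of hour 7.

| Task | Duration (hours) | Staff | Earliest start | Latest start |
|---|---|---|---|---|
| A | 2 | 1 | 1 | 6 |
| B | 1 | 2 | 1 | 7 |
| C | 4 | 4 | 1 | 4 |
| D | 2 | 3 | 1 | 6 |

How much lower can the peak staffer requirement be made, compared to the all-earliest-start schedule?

6

Early-start peak: h1:10  h2:8  h3:4  h4:4  h5:0  h6:0  h7:0 ⇒ 10.
Leveled (A@1, B@1, C@4, D@2): h1:3  h2:4  h3:3  h4:4  h5:4  h6:4  h7:4 ⇒ 4.
Reduction 10 − 4 = 6.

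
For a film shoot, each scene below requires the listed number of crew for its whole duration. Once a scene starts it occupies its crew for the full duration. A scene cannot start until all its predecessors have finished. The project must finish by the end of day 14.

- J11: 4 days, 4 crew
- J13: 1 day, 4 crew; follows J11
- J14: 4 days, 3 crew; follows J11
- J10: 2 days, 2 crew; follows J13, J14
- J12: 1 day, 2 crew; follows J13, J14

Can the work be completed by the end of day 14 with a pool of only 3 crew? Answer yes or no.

The minimum achievable peak is 4; 3 < 4, so no feasible schedule stays within the cap.

no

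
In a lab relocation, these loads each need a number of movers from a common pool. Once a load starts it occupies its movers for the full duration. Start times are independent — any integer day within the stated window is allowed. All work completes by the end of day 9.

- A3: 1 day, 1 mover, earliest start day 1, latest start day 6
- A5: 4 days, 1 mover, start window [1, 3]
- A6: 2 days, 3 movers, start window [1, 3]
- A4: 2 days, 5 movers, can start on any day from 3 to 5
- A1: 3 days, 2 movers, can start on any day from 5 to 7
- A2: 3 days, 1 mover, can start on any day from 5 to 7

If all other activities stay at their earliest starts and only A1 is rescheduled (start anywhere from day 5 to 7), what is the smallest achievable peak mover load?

A1@5: d1:5  d2:4  d3:6  d4:6  d5:3  d6:3  d7:3  d8:0  d9:0 → peak 6
A1@6: d1:5  d2:4  d3:6  d4:6  d5:1  d6:3  d7:3  d8:2  d9:0 → peak 6
A1@7: d1:5  d2:4  d3:6  d4:6  d5:1  d6:1  d7:3  d8:2  d9:2 → peak 6
Best is A1@5, peak 6.

6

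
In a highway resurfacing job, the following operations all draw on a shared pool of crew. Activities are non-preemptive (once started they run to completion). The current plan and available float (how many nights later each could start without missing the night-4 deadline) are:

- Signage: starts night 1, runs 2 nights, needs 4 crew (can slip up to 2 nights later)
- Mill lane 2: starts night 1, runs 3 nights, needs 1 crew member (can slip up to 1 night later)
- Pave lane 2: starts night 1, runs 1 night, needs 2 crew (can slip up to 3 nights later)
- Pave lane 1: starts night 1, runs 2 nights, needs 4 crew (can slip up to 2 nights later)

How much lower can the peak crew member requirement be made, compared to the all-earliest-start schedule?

Early-start peak: n1:11  n2:9  n3:1  n4:0 ⇒ 11.
Leveled (Signage@1, Mill lane 2@1, Pave lane 2@4, Pave lane 1@3): n1:5  n2:5  n3:5  n4:6 ⇒ 6.
Reduction 11 − 6 = 5.

5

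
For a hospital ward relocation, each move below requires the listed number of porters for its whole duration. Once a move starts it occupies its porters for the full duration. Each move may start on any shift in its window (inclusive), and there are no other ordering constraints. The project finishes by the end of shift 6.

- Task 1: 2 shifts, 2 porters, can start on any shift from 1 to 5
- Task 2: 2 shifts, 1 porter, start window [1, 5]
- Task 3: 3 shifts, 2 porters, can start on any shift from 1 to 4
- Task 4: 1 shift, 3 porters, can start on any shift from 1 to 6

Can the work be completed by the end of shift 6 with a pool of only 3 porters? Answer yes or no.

yes

Schedule Task 1@1, Task 2@1, Task 3@3, Task 4@6: s1:3  s2:3  s3:2  s4:2  s5:2  s6:3 — peak 3 ≤ 3.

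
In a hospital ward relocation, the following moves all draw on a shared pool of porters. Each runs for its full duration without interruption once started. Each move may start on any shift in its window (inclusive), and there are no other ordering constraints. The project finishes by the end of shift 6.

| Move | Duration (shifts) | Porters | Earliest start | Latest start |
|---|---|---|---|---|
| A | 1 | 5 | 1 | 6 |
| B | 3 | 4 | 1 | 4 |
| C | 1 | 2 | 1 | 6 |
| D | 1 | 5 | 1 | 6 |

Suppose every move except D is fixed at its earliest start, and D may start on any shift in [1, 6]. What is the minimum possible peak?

11

D@1: s1:16  s2:4  s3:4  s4:0  s5:0  s6:0 → peak 16
D@2: s1:11  s2:9  s3:4  s4:0  s5:0  s6:0 → peak 11
D@3: s1:11  s2:4  s3:9  s4:0  s5:0  s6:0 → peak 11
D@4: s1:11  s2:4  s3:4  s4:5  s5:0  s6:0 → peak 11
D@5: s1:11  s2:4  s3:4  s4:0  s5:5  s6:0 → peak 11
D@6: s1:11  s2:4  s3:4  s4:0  s5:0  s6:5 → peak 11
Best is D@2, peak 11.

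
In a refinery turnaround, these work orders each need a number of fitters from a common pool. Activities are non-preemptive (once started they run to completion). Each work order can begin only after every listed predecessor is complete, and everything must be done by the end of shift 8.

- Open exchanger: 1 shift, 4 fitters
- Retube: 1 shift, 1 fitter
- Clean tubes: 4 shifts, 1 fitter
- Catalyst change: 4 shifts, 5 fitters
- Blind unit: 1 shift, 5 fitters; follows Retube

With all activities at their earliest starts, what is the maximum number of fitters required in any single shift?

11

Early-start schedule: Open exchanger@1, Retube@1, Clean tubes@1, Catalyst change@1, Blind unit@2.
Load per shift: shift 1: 11, shift 2: 11, shift 3: 6, shift 4: 6, shift 5: 0, shift 6: 0, shift 7: 0, shift 8: 0.
Peak is 11.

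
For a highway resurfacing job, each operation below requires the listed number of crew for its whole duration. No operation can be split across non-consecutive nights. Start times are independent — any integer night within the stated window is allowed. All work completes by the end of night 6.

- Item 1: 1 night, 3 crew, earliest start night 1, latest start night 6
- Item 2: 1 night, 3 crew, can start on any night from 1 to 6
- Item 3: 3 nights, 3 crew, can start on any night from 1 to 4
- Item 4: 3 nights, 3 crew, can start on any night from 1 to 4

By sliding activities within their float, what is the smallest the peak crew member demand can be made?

Early-start (Item 1@1, Item 2@1, Item 3@1, Item 4@1) gives peak 12: n1:12  n2:6  n3:6  n4:0  n5:0  n6:0.
Shift Item 3→2, Item 4→2.
Schedule Item 1@1, Item 2@1, Item 3@2, Item 4@2: n1:6  n2:6  n3:6  n4:6  n5:0  n6:0 — peak 6.

6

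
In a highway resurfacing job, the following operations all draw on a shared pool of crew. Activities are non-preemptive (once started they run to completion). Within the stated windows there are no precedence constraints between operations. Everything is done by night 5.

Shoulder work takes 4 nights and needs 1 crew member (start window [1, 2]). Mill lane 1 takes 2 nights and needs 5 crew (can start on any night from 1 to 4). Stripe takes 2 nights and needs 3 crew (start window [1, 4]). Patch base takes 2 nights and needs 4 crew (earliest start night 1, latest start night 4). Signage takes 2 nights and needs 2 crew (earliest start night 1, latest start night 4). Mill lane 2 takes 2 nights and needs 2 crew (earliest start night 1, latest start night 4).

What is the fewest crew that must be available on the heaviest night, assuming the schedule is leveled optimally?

9

Early-start (Shoulder work@1, Mill lane 1@1, Stripe@1, Patch base@1, Signage@1, Mill lane 2@1) gives peak 17: n1:17  n2:17  n3:1  n4:1  n5:0.
Shift Patch base→3, Signage→3, Mill lane 2→3.
Schedule Shoulder work@1, Mill lane 1@1, Stripe@1, Patch base@3, Signage@3, Mill lane 2@3: n1:9  n2:9  n3:9  n4:9  n5:0 — peak 9.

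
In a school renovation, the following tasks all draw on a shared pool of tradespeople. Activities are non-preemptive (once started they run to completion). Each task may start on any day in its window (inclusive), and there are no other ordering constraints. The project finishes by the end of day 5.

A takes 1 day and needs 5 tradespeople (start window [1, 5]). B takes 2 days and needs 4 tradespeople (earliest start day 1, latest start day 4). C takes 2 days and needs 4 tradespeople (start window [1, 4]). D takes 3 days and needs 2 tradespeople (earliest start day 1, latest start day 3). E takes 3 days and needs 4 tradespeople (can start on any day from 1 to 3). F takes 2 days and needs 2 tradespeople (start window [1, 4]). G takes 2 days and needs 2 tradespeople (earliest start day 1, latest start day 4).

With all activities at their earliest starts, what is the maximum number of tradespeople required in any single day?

Early-start schedule: A@1, B@1, C@1, D@1, E@1, F@1, G@1.
Load per day: day 1: 23, day 2: 18, day 3: 6, day 4: 0, day 5: 0.
Peak is 23.

23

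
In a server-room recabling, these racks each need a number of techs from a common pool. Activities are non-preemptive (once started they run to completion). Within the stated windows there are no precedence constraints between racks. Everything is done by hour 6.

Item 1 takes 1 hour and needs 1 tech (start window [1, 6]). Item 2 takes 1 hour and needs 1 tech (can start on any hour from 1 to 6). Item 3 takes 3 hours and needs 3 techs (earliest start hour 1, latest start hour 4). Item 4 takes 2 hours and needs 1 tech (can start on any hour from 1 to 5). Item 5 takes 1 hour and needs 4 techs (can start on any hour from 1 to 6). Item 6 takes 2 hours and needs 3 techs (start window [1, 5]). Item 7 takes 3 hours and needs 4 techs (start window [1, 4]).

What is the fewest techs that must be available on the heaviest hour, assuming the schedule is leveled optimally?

Early-start (Item 1@1, Item 2@1, Item 3@1, Item 4@1, Item 5@1, Item 6@1, Item 7@1) gives peak 17: h1:17  h2:11  h3:7  h4:0  h5:0  h6:0.
Shift Item 5→3, Item 6→4, Item 7→4.
Schedule Item 1@1, Item 2@1, Item 3@1, Item 4@1, Item 5@3, Item 6@4, Item 7@4: h1:6  h2:4  h3:7  h4:7  h5:7  h6:4 — peak 7.

7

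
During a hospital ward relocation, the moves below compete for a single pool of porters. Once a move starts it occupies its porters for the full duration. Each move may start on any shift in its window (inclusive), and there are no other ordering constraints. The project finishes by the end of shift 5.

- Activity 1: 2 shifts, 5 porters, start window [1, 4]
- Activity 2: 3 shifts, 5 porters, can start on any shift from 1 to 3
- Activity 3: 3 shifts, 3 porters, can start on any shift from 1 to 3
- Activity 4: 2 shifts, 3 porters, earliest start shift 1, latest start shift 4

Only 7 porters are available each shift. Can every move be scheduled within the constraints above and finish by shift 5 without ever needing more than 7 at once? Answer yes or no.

no

Total porter-shifts = 40; over 5 shifts the average is 40/5 > 7, so some shift must exceed 7.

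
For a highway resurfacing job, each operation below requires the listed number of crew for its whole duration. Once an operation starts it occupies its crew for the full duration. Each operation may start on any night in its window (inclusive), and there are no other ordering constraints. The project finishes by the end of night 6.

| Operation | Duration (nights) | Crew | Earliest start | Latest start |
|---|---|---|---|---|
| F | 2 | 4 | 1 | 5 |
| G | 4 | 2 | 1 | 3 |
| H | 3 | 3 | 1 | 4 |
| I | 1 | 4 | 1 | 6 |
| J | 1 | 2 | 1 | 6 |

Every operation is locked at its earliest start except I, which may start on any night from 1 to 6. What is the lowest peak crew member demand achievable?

11

I@1: n1:15  n2:9  n3:5  n4:2  n5:0  n6:0 → peak 15
I@2: n1:11  n2:13  n3:5  n4:2  n5:0  n6:0 → peak 13
I@3: n1:11  n2:9  n3:9  n4:2  n5:0  n6:0 → peak 11
I@4: n1:11  n2:9  n3:5  n4:6  n5:0  n6:0 → peak 11
I@5: n1:11  n2:9  n3:5  n4:2  n5:4  n6:0 → peak 11
I@6: n1:11  n2:9  n3:5  n4:2  n5:0  n6:4 → peak 11
Best is I@3, peak 11.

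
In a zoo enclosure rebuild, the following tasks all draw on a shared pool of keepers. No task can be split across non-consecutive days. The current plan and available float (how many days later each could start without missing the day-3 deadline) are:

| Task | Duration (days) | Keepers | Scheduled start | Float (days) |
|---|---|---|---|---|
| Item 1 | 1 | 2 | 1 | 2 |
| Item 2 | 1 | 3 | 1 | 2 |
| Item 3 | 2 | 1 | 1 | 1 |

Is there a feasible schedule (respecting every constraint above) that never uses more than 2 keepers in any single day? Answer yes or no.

no

Total keeper-days = 7; over 3 days the average is 7/3 > 2, so some day must exceed 2.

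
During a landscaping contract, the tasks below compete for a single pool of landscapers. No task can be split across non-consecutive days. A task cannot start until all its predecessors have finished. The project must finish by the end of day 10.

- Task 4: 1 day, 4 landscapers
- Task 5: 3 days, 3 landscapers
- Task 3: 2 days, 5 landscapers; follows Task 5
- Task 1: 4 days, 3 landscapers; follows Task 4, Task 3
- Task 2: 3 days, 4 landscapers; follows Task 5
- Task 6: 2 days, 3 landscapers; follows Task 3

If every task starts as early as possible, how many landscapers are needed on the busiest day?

10

Early-start schedule: Task 4@1, Task 5@1, Task 3@4, Task 1@6, Task 2@4, Task 6@6.
Load per day: day 1: 7, day 2: 3, day 3: 3, day 4: 9, day 5: 9, day 6: 10, day 7: 6, day 8: 3, day 9: 3, day 10: 0.
Peak is 10.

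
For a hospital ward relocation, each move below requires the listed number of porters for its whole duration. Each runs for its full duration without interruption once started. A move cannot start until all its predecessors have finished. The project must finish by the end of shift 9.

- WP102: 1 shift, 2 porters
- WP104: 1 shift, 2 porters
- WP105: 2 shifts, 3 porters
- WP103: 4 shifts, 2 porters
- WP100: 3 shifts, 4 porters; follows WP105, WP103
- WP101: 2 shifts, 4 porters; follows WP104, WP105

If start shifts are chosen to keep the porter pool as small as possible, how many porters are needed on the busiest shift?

Early-start (WP102@1, WP104@1, WP105@1, WP103@1, WP100@5, WP101@3) gives peak 9: s1:9  s2:5  s3:6  s4:6  s5:4  s6:4  s7:4  s8:0  s9:0.
Shift WP104→2, WP105→3, WP101→8.
Schedule WP102@1, WP104@2, WP105@3, WP103@1, WP100@5, WP101@8: s1:4  s2:4  s3:5  s4:5  s5:4  s6:4  s7:4  s8:4  s9:4 — peak 5.
Total porter-shifts = 38 over 9 shifts ⇒ peak ≥ ⌈38/9⌉ = 5, so 5 is optimal.

5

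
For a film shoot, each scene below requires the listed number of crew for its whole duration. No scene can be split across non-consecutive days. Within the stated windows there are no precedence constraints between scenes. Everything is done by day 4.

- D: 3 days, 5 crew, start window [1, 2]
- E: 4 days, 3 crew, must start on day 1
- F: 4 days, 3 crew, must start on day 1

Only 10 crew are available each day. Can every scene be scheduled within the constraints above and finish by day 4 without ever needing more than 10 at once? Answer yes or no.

no

The minimum achievable peak is 11; 10 < 11, so no feasible schedule stays within the cap.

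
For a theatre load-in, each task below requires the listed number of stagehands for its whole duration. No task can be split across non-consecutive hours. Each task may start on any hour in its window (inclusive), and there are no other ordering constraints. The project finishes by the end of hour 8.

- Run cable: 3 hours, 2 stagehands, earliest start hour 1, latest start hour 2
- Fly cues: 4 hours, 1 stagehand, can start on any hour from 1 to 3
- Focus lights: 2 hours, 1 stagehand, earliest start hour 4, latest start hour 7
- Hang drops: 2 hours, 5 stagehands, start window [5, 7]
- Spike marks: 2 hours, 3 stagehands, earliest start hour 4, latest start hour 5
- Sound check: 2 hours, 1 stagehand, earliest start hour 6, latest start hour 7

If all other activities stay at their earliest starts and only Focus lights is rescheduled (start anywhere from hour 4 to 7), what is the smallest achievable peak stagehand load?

Focus lights@4: h1:3  h2:3  h3:3  h4:5  h5:9  h6:6  h7:1  h8:0 → peak 9
Focus lights@5: h1:3  h2:3  h3:3  h4:4  h5:9  h6:7  h7:1  h8:0 → peak 9
Focus lights@6: h1:3  h2:3  h3:3  h4:4  h5:8  h6:7  h7:2  h8:0 → peak 8
Focus lights@7: h1:3  h2:3  h3:3  h4:4  h5:8  h6:6  h7:2  h8:1 → peak 8
Best is Focus lights@6, peak 8.

8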